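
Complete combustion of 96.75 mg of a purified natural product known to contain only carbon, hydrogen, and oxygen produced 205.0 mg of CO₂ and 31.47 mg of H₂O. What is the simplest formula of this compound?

C4H3O2

mol C = 0.2050 g CO₂ ÷ 44.009 g/mol = 0.0046581 mol
mol H = 2 × 0.03147 g H₂O ÷ 18.015 g/mol = 0.0034938 mol
mass O = 0.09675 − (0.055949 + 0.0035217) = 0.037279 g → mol O = 0.037279 ÷ 15.999 = 0.0023301 mol
Divide by the smallest (0.0023301 mol): C 1.999, H 1.499, O 1.000
Multiplying each by 2 gives whole numbers: C 4.00, H 3.00, O 2.00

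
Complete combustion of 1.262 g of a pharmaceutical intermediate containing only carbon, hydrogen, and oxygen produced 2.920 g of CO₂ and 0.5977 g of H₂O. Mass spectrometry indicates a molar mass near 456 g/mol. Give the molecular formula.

C24H24O9

mol C = 2.920 g CO₂ ÷ 44.009 g/mol = 0.066350 mol
mol H = 2 × 0.5977 g H₂O ÷ 18.015 g/mol = 0.066356 mol
mass O = 1.262 − (0.79693 + 0.066887) = 0.39818 g → mol O = 0.39818 ÷ 15.999 = 0.024888 mol
Divide by the smallest (0.024888 mol): C 2.666, H 2.666, O 1.000
Multiplying each by 3 gives whole numbers: C 8.00, H 8.00, O 3.00
Empirical formula: C8H8O3
Empirical-formula mass = 152.15 g/mol; 456 ÷ 152.15 ≈ 3, so the molecular formula is C24H24O9.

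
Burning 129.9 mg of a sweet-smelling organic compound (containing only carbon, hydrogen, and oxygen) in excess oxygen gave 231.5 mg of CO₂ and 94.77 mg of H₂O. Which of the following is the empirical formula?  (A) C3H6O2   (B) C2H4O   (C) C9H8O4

(A) C3H6O2

mol C = 0.2315 g CO₂ ÷ 44.009 g/mol = 0.0052603 mol
mol H = 2 × 0.09477 g H₂O ÷ 18.015 g/mol = 0.010521 mol
mass O = 0.1299 − (0.063181 + 0.010605) = 0.056113 g → mol O = 0.056113 ÷ 15.999 = 0.0035073 mol
Divide by the smallest (0.0035073 mol): C 1.500, H 3.000, O 1.000
Multiplying each by 2 gives whole numbers: C 3.00, H 6.00, O 2.00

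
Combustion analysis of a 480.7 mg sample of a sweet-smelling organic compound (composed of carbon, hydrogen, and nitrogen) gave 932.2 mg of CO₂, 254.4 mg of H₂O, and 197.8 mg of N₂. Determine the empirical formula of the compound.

C3H4N2

mol C = 0.9322 g CO₂ ÷ 44.009 g/mol = 0.021182 mol
mol H = 2 × 0.2544 g H₂O ÷ 18.015 g/mol = 0.028243 mol
mol N = 2 × 0.1978 g N₂ ÷ 28.014 g/mol = 0.014122 mol
Divide by the smallest (0.014122 mol): C 1.500, H 2.000, N 1.000
Multiplying each by 2 gives whole numbers: C 3.00, H 4.00, N 2.00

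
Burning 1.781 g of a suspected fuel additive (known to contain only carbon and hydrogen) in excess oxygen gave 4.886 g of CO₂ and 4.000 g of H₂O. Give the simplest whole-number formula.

mol C = 4.886 g CO₂ ÷ 44.009 g/mol = 0.11102 mol
mol H = 2 × 4.000 g H₂O ÷ 18.015 g/mol = 0.44407 mol
Divide by the smallest (0.11102 mol): C 1.000, H 4.000

CH4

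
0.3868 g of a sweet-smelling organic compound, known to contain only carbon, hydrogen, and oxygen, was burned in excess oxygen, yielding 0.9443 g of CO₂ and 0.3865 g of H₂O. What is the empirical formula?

mol C = 0.9443 g CO₂ ÷ 44.009 g/mol = 0.021457 mol
mol H = 2 × 0.3865 g H₂O ÷ 18.015 g/mol = 0.042909 mol
mass O = 0.3868 − (0.25772 + 0.043252) = 0.085828 g → mol O = 0.085828 ÷ 15.999 = 0.0053646 mol
Divide by the smallest (0.0053646 mol): C 4.000, H 7.998, O 1.000

C4H8O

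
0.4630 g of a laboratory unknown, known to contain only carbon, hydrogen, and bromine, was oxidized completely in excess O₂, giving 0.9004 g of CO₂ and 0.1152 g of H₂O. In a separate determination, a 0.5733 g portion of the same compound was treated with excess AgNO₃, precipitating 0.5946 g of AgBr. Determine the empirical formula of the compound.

mol C = 0.9004 g CO₂ ÷ 44.009 g/mol = 0.020459 mol
mol H = 2 × 0.1152 g H₂O ÷ 18.015 g/mol = 0.012789 mol
From the AgBr data: mol Br per gram of compound = (0.5946 ÷ 187.772) ÷ 0.5733 = 0.0055235 mol/g, so in the 0.4630 g combustion sample mol Br = 0.0025574 mol
Divide by the smallest (0.0025574 mol): C 8.000, H 5.001, Br 1.000

C8H5Br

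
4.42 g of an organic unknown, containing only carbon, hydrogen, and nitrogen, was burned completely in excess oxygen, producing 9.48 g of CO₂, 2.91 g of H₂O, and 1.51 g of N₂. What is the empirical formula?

C2H3N

mol C = 9.48 g CO₂ ÷ 44.009 g/mol = 0.2154 mol
mol H = 2 × 2.91 g H₂O ÷ 18.015 g/mol = 0.3231 mol
mol N = 2 × 1.51 g N₂ ÷ 28.014 g/mol = 0.1078 mol
Divide by the smallest (0.1078 mol): C 1.998, H 2.997, N 1.000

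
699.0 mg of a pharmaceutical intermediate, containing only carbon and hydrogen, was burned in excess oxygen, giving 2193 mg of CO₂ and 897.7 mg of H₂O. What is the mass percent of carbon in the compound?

mol C = 2.193 g CO₂ ÷ 44.009 g/mol = 0.049831 mol
mol H = 2 × 0.8977 g H₂O ÷ 18.015 g/mol = 0.099661 mol
mass % C = 0.59852 g ÷ 0.6990 g × 100%

85.62%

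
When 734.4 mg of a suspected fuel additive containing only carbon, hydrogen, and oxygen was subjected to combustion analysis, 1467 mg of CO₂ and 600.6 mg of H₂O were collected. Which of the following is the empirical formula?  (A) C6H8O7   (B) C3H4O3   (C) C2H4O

mol C = 1.467 g CO₂ ÷ 44.009 g/mol = 0.033334 mol
mol H = 2 × 0.6006 g H₂O ÷ 18.015 g/mol = 0.066678 mol
mass O = 0.7344 − (0.40038 + 0.067211) = 0.26681 g → mol O = 0.26681 ÷ 15.999 = 0.016677 mol
Divide by the smallest (0.016677 mol): C 1.999, H 3.998, O 1.000

(C) C2H4O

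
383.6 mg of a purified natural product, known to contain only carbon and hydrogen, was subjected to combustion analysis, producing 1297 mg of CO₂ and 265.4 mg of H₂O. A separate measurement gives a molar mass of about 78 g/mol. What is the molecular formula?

C6H6

mol C = 1.297 g CO₂ ÷ 44.009 g/mol = 0.029471 mol
mol H = 2 × 0.2654 g H₂O ÷ 18.015 g/mol = 0.029464 mol
Divide by the smallest (0.029464 mol): C 1.000, H 1.000
Empirical formula: CH
Empirical-formula mass = 13.02 g/mol; 78 ÷ 13.02 ≈ 6, so the molecular formula is C6H6.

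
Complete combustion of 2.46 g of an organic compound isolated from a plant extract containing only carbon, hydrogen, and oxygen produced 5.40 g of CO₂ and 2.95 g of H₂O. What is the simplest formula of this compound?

mol C = 5.40 g CO₂ ÷ 44.009 g/mol = 0.1227 mol
mol H = 2 × 2.95 g H₂O ÷ 18.015 g/mol = 0.3275 mol
mass O = 2.46 − (1.474 + 0.3301) = 0.6561 g → mol O = 0.6561 ÷ 15.999 = 0.04101 mol
Divide by the smallest (0.04101 mol): C 2.992, H 7.986, O 1.000

C3H8O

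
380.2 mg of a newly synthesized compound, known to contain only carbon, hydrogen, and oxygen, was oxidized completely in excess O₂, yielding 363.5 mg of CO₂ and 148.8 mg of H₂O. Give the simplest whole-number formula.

mol C = 0.3635 g CO₂ ÷ 44.009 g/mol = 0.0082597 mol
mol H = 2 × 0.1488 g H₂O ÷ 18.015 g/mol = 0.016520 mol
mass O = 0.3802 − (0.099207 + 0.016652) = 0.26434 g → mol O = 0.26434 ÷ 15.999 = 0.016522 mol
Divide by the smallest (0.0082597 mol): C 1.000, H 2.000, O 2.000

CH2O2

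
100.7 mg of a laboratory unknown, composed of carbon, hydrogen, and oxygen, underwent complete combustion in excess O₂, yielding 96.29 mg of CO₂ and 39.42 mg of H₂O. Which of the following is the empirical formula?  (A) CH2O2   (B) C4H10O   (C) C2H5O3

mol C = 0.09629 g CO₂ ÷ 44.009 g/mol = 0.0021880 mol
mol H = 2 × 0.03942 g H₂O ÷ 18.015 g/mol = 0.0043764 mol
mass O = 0.1007 − (0.026280 + 0.0044114) = 0.070009 g → mol O = 0.070009 ÷ 15.999 = 0.0043758 mol
Divide by the smallest (0.0021880 mol): C 1.000, H 2.000, O 2.000

(A) CH2O2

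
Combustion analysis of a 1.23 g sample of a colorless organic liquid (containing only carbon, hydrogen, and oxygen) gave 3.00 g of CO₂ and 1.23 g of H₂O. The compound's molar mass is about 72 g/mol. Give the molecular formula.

C4H8O

mol C = 3.00 g CO₂ ÷ 44.009 g/mol = 0.06817 mol
mol H = 2 × 1.23 g H₂O ÷ 18.015 g/mol = 0.1366 mol
mass O = 1.23 − (0.8188 + 0.1376) = 0.2736 g → mol O = 0.2736 ÷ 15.999 = 0.01710 mol
Divide by the smallest (0.01710 mol): C 3.986, H 7.985, O 1.000
Empirical formula: C4H8O
Empirical-formula mass = 72.11 g/mol; 72 ÷ 72.11 ≈ 1, so the molecular formula is C4H8O.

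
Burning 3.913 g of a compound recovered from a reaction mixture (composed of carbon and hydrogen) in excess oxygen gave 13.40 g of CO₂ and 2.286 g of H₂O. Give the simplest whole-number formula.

mol C = 13.40 g CO₂ ÷ 44.009 g/mol = 0.30448 mol
mol H = 2 × 2.286 g H₂O ÷ 18.015 g/mol = 0.25379 mol
Divide by the smallest (0.25379 mol): C 1.200, H 1.000
Multiplying each by 5 gives whole numbers: C 6.00, H 5.00

C6H5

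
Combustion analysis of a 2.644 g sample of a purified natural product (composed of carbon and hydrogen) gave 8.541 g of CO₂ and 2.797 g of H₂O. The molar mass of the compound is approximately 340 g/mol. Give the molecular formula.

mol C = 8.541 g CO₂ ÷ 44.009 g/mol = 0.19407 mol
mol H = 2 × 2.797 g H₂O ÷ 18.015 g/mol = 0.31052 mol
Divide by the smallest (0.19407 mol): C 1.000, H 1.600
Multiplying each by 5 gives whole numbers: C 5.00, H 8.00
Empirical formula: C5H8
Empirical-formula mass = 68.12 g/mol; 340 ÷ 68.12 ≈ 5, so the molecular formula is C25H40.

C25H40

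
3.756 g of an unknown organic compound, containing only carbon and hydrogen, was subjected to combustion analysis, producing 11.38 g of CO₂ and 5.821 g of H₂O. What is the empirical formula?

C2H5

mol C = 11.38 g CO₂ ÷ 44.009 g/mol = 0.25858 mol
mol H = 2 × 5.821 g H₂O ÷ 18.015 g/mol = 0.64624 mol
Divide by the smallest (0.25858 mol): C 1.000, H 2.499
Multiplying each by 2 gives whole numbers: C 2.00, H 5.00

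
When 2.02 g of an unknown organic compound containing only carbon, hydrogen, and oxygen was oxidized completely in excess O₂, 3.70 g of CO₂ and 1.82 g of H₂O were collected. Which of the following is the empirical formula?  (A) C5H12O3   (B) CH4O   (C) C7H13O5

(A) C5H12O3

mol C = 3.70 g CO₂ ÷ 44.009 g/mol = 0.08407 mol
mol H = 2 × 1.82 g H₂O ÷ 18.015 g/mol = 0.2021 mol
mass O = 2.02 − (1.010 + 0.2037) = 0.8065 g → mol O = 0.8065 ÷ 15.999 = 0.05041 mol
Divide by the smallest (0.05041 mol): C 1.668, H 4.008, O 1.000
Multiplying each by 3 gives whole numbers: C 5.00, H 12.02, O 3.00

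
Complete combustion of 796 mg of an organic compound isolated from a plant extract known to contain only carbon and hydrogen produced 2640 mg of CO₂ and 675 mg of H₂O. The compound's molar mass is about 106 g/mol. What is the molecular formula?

C8H10

mol C = 2.64 g CO₂ ÷ 44.009 g/mol = 0.05999 mol
mol H = 2 × 0.675 g H₂O ÷ 18.015 g/mol = 0.07494 mol
Divide by the smallest (0.05999 mol): C 1.000, H 1.249
Multiplying each by 4 gives whole numbers: C 4.00, H 5.00
Empirical formula: C4H5
Empirical-formula mass = 53.08 g/mol; 106 ÷ 53.08 ≈ 2, so the molecular formula is C8H10.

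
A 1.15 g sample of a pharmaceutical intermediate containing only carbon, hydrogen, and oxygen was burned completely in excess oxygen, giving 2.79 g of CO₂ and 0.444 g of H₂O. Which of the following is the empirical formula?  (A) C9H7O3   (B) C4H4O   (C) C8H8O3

(A) C9H7O3

mol C = 2.79 g CO₂ ÷ 44.009 g/mol = 0.06340 mol
mol H = 2 × 0.444 g H₂O ÷ 18.015 g/mol = 0.04929 mol
mass O = 1.15 − (0.7615 + 0.04969) = 0.3389 g → mol O = 0.3389 ÷ 15.999 = 0.02118 mol
Divide by the smallest (0.02118 mol): C 2.993, H 2.327, O 1.000
Multiplying each by 3 gives whole numbers: C 8.98, H 6.98, O 3.00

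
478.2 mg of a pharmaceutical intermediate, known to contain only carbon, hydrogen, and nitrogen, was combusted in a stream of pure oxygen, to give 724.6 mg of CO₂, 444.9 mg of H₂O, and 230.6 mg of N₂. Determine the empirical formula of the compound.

CH3N

mol C = 0.7246 g CO₂ ÷ 44.009 g/mol = 0.016465 mol
mol H = 2 × 0.4449 g H₂O ÷ 18.015 g/mol = 0.049392 mol
mol N = 2 × 0.2306 g N₂ ÷ 28.014 g/mol = 0.016463 mol
Divide by the smallest (0.016463 mol): C 1.000, H 3.000, N 1.000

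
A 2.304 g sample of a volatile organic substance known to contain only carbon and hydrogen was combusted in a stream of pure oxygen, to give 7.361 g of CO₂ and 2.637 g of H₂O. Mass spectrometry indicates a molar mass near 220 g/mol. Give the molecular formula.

mol C = 7.361 g CO₂ ÷ 44.009 g/mol = 0.16726 mol
mol H = 2 × 2.637 g H₂O ÷ 18.015 g/mol = 0.29276 mol
Divide by the smallest (0.16726 mol): C 1.000, H 1.750
Multiplying each by 4 gives whole numbers: C 4.00, H 7.00
Empirical formula: C4H7
Empirical-formula mass = 55.10 g/mol; 220 ÷ 55.10 ≈ 4, so the molecular formula is C16H28.

C16H28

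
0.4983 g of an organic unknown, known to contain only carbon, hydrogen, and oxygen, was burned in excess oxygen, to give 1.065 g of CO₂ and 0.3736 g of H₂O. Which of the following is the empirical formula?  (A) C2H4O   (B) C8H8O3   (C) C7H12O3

mol C = 1.065 g CO₂ ÷ 44.009 g/mol = 0.024200 mol
mol H = 2 × 0.3736 g H₂O ÷ 18.015 g/mol = 0.041477 mol
mass O = 0.4983 − (0.29066 + 0.041808) = 0.16583 g → mol O = 0.16583 ÷ 15.999 = 0.010365 mol
Divide by the smallest (0.010365 mol): C 2.335, H 4.002, O 1.000
Multiplying each by 3 gives whole numbers: C 7.00, H 12.00, O 3.00

(C) C7H12O3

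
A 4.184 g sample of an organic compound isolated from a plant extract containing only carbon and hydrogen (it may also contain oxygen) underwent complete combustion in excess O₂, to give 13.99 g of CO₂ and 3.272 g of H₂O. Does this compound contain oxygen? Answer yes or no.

mol C = 13.99 g CO₂ ÷ 44.009 g/mol = 0.31789 mol
mol H = 2 × 3.272 g H₂O ÷ 18.015 g/mol = 0.36325 mol
C and H together account for 4.1843 g — essentially the entire 4.184 g sample — so the compound contains no oxygen.

no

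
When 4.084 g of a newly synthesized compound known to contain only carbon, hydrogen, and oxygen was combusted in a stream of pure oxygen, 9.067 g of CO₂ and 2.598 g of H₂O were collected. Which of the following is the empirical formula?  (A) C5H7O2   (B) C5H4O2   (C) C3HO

mol C = 9.067 g CO₂ ÷ 44.009 g/mol = 0.20603 mol
mol H = 2 × 2.598 g H₂O ÷ 18.015 g/mol = 0.28843 mol
mass O = 4.084 − (2.4746 + 0.29073) = 1.3187 g → mol O = 1.3187 ÷ 15.999 = 0.082423 mol
Divide by the smallest (0.082423 mol): C 2.500, H 3.499, O 1.000
Multiplying each by 2 gives whole numbers: C 5.00, H 7.00, O 2.00

(A) C5H7O2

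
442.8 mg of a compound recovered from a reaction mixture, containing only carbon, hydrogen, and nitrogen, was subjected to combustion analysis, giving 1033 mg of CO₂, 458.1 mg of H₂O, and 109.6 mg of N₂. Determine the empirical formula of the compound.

C6H13N2

mol C = 1.033 g CO₂ ÷ 44.009 g/mol = 0.023472 mol
mol H = 2 × 0.4581 g H₂O ÷ 18.015 g/mol = 0.050858 mol
mol N = 2 × 0.1096 g N₂ ÷ 28.014 g/mol = 0.0078247 mol
Divide by the smallest (0.0078247 mol): C 3.000, H 6.500, N 1.000
Multiplying each by 2 gives whole numbers: C 6.00, H 13.00, N 2.00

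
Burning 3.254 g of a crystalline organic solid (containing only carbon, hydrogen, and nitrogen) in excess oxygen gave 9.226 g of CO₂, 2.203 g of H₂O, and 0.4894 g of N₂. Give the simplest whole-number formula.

C6H7N

mol C = 9.226 g CO₂ ÷ 44.009 g/mol = 0.20964 mol
mol H = 2 × 2.203 g H₂O ÷ 18.015 g/mol = 0.24457 mol
mol N = 2 × 0.4894 g N₂ ÷ 28.014 g/mol = 0.034940 mol
Divide by the smallest (0.034940 mol): C 6.000, H 7.000, N 1.000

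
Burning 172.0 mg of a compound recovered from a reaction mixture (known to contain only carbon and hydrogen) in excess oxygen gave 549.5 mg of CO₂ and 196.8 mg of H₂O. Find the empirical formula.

mol C = 0.5495 g CO₂ ÷ 44.009 g/mol = 0.012486 mol
mol H = 2 × 0.1968 g H₂O ÷ 18.015 g/mol = 0.021848 mol
Divide by the smallest (0.012486 mol): C 1.000, H 1.750
Multiplying each by 4 gives whole numbers: C 4.00, H 7.00

C4H7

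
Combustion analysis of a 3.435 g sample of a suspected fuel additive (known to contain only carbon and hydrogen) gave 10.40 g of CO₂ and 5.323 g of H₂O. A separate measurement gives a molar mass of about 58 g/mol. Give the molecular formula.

C4H10

mol C = 10.40 g CO₂ ÷ 44.009 g/mol = 0.23632 mol
mol H = 2 × 5.323 g H₂O ÷ 18.015 g/mol = 0.59095 mol
Divide by the smallest (0.23632 mol): C 1.000, H 2.501
Multiplying each by 2 gives whole numbers: C 2.00, H 5.00
Empirical formula: C2H5
Empirical-formula mass = 29.06 g/mol; 58 ÷ 29.06 ≈ 2, so the molecular formula is C4H10.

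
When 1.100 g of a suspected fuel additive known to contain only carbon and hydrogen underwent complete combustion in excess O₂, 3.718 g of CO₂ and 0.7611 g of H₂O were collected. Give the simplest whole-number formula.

mol C = 3.718 g CO₂ ÷ 44.009 g/mol = 0.084483 mol
mol H = 2 × 0.7611 g H₂O ÷ 18.015 g/mol = 0.084496 mol
Divide by the smallest (0.084483 mol): C 1.000, H 1.000

CH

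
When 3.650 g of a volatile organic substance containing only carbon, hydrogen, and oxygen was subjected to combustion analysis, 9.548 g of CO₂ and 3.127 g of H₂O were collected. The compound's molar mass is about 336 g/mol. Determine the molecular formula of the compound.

mol C = 9.548 g CO₂ ÷ 44.009 g/mol = 0.21696 mol
mol H = 2 × 3.127 g H₂O ÷ 18.015 g/mol = 0.34716 mol
mass O = 3.650 − (2.6059 + 0.34993) = 0.69421 g → mol O = 0.69421 ÷ 15.999 = 0.043391 mol
Divide by the smallest (0.043391 mol): C 5.000, H 8.001, O 1.000
Empirical formula: C5H8O
Empirical-formula mass = 84.12 g/mol; 336 ÷ 84.12 ≈ 4, so the molecular formula is C20H32O4.

C20H32O4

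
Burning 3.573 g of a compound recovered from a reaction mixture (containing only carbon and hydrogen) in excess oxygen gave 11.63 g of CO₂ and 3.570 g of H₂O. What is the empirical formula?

C2H3

mol C = 11.63 g CO₂ ÷ 44.009 g/mol = 0.26426 mol
mol H = 2 × 3.570 g H₂O ÷ 18.015 g/mol = 0.39634 mol
Divide by the smallest (0.26426 mol): C 1.000, H 1.500
Multiplying each by 2 gives whole numbers: C 2.00, H 3.00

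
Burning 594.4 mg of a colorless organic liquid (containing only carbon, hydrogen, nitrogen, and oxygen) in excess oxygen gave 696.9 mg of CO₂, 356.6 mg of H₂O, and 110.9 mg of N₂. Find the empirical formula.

mol C = 0.6969 g CO₂ ÷ 44.009 g/mol = 0.015835 mol
mol H = 2 × 0.3566 g H₂O ÷ 18.015 g/mol = 0.039589 mol
mol N = 2 × 0.1109 g N₂ ÷ 28.014 g/mol = 0.0079175 mol
mass O = 0.5944 − (0.19020 + 0.039906 + 0.11090) = 0.25340 g → mol O = 0.25340 ÷ 15.999 = 0.015838 mol
Divide by the smallest (0.0079175 mol): C 2.000, H 5.000, N 1.000, O 2.000

C2H5NO2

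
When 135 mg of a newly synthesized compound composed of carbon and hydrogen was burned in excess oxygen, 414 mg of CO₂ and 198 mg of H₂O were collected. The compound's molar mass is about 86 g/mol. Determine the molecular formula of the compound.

mol C = 0.414 g CO₂ ÷ 44.009 g/mol = 0.009407 mol
mol H = 2 × 0.198 g H₂O ÷ 18.015 g/mol = 0.02198 mol
Divide by the smallest (0.009407 mol): C 1.000, H 2.337
Multiplying each by 3 gives whole numbers: C 3.00, H 7.01
Empirical formula: C3H7
Empirical-formula mass = 43.09 g/mol; 86 ÷ 43.09 ≈ 2, so the molecular formula is C6H14.

C6H14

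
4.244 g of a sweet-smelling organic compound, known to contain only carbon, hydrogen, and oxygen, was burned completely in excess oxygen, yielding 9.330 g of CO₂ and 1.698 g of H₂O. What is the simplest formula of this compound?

mol C = 9.330 g CO₂ ÷ 44.009 g/mol = 0.21200 mol
mol H = 2 × 1.698 g H₂O ÷ 18.015 g/mol = 0.18851 mol
mass O = 4.244 − (2.5464 + 0.19002) = 1.5076 g → mol O = 1.5076 ÷ 15.999 = 0.094232 mol
Divide by the smallest (0.094232 mol): C 2.250, H 2.000, O 1.000
Multiplying each by 4 gives whole numbers: C 9.00, H 8.00, O 4.00

C9H8O4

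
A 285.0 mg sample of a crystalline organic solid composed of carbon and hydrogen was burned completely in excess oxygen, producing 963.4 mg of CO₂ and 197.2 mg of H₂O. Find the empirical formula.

mol C = 0.9634 g CO₂ ÷ 44.009 g/mol = 0.021891 mol
mol H = 2 × 0.1972 g H₂O ÷ 18.015 g/mol = 0.021893 mol
Divide by the smallest (0.021891 mol): C 1.000, H 1.000

CH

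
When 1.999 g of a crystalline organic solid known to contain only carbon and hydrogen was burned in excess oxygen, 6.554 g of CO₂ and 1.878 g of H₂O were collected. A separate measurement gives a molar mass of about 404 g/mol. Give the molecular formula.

mol C = 6.554 g CO₂ ÷ 44.009 g/mol = 0.14892 mol
mol H = 2 × 1.878 g H₂O ÷ 18.015 g/mol = 0.20849 mol
Divide by the smallest (0.14892 mol): C 1.000, H 1.400
Multiplying each by 5 gives whole numbers: C 5.00, H 7.00
Empirical formula: C5H7
Empirical-formula mass = 67.11 g/mol; 404 ÷ 67.11 ≈ 6, so the molecular formula is C30H42.

C30H42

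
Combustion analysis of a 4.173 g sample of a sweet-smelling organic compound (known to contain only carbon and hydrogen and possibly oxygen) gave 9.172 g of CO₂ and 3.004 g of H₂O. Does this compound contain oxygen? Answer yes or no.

mol C = 9.172 g CO₂ ÷ 44.009 g/mol = 0.20841 mol
mol H = 2 × 3.004 g H₂O ÷ 18.015 g/mol = 0.33350 mol
C and H account for only 2.8394 g of the 4.173 g sample; the remaining 1.3336 g must be oxygen.

yes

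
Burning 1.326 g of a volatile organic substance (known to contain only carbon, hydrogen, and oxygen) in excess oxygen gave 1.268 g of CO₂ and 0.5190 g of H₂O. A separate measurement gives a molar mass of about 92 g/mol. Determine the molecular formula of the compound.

mol C = 1.268 g CO₂ ÷ 44.009 g/mol = 0.028812 mol
mol H = 2 × 0.5190 g H₂O ÷ 18.015 g/mol = 0.057619 mol
mass O = 1.326 − (0.34606 + 0.058080) = 0.92186 g → mol O = 0.92186 ÷ 15.999 = 0.057620 mol
Divide by the smallest (0.028812 mol): C 1.000, H 2.000, O 2.000
Empirical formula: CH2O2
Empirical-formula mass = 46.02 g/mol; 92 ÷ 46.02 ≈ 2, so the molecular formula is C2H4O4.

C2H4O4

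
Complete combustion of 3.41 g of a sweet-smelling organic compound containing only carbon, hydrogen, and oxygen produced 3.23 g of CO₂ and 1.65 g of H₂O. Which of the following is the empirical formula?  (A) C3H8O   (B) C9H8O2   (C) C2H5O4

mol C = 3.23 g CO₂ ÷ 44.009 g/mol = 0.07339 mol
mol H = 2 × 1.65 g H₂O ÷ 18.015 g/mol = 0.1832 mol
mass O = 3.41 − (0.8815 + 0.1846) = 2.344 g → mol O = 2.344 ÷ 15.999 = 0.1465 mol
Divide by the smallest (0.07339 mol): C 1.000, H 2.496, O 1.996
Multiplying each by 2 gives whole numbers: C 2.00, H 4.99, O 3.99

(C) C2H5O4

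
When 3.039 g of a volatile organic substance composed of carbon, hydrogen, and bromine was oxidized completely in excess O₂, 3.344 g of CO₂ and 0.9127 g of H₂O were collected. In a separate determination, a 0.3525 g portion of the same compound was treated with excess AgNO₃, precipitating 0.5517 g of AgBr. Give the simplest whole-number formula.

mol C = 3.344 g CO₂ ÷ 44.009 g/mol = 0.075984 mol
mol H = 2 × 0.9127 g H₂O ÷ 18.015 g/mol = 0.10133 mol
From the AgBr data: mol Br per gram of compound = (0.5517 ÷ 187.772) ÷ 0.3525 = 0.0083351 mol/g, so in the 3.039 g combustion sample mol Br = 0.025330 mol
Divide by the smallest (0.025330 mol): C 3.000, H 4.000, Br 1.000

C3H4Br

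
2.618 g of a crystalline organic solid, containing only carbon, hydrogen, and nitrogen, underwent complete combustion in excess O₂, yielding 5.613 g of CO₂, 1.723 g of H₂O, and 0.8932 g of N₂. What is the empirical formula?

mol C = 5.613 g CO₂ ÷ 44.009 g/mol = 0.12754 mol
mol H = 2 × 1.723 g H₂O ÷ 18.015 g/mol = 0.19129 mol
mol N = 2 × 0.8932 g N₂ ÷ 28.014 g/mol = 0.063768 mol
Divide by the smallest (0.063768 mol): C 2.000, H 3.000, N 1.000

C2H3N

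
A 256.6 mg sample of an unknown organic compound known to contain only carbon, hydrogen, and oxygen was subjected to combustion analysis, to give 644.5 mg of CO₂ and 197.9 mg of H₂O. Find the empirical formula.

C4H6O

mol C = 0.6445 g CO₂ ÷ 44.009 g/mol = 0.014645 mol
mol H = 2 × 0.1979 g H₂O ÷ 18.015 g/mol = 0.021971 mol
mass O = 0.2566 − (0.17590 + 0.022146) = 0.058556 g → mol O = 0.058556 ÷ 15.999 = 0.0036600 mol
Divide by the smallest (0.0036600 mol): C 4.001, H 6.003, O 1.000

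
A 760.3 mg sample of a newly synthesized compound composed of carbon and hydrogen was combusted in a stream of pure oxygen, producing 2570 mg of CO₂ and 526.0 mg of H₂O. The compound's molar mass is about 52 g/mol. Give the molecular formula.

C4H4

mol C = 2.570 g CO₂ ÷ 44.009 g/mol = 0.058397 mol
mol H = 2 × 0.5260 g H₂O ÷ 18.015 g/mol = 0.058396 mol
Divide by the smallest (0.058396 mol): C 1.000, H 1.000
Empirical formula: CH
Empirical-formula mass = 13.02 g/mol; 52 ÷ 13.02 ≈ 4, so the molecular formula is C4H4.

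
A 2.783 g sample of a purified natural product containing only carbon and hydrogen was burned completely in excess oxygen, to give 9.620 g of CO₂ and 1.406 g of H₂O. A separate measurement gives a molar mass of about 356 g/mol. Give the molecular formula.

C28H20

mol C = 9.620 g CO₂ ÷ 44.009 g/mol = 0.21859 mol
mol H = 2 × 1.406 g H₂O ÷ 18.015 g/mol = 0.15609 mol
Divide by the smallest (0.15609 mol): C 1.400, H 1.000
Multiplying each by 5 gives whole numbers: C 7.00, H 5.00
Empirical formula: C7H5
Empirical-formula mass = 89.12 g/mol; 356 ÷ 89.12 ≈ 4, so the molecular formula is C28H20.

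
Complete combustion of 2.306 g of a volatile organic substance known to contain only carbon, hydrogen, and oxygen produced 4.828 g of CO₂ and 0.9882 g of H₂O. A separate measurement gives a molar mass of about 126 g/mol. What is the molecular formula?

C6H6O3

mol C = 4.828 g CO₂ ÷ 44.009 g/mol = 0.10970 mol
mol H = 2 × 0.9882 g H₂O ÷ 18.015 g/mol = 0.10971 mol
mass O = 2.306 − (1.3177 + 0.11059) = 0.87775 g → mol O = 0.87775 ÷ 15.999 = 0.054863 mol
Divide by the smallest (0.054863 mol): C 2.000, H 2.000, O 1.000
Empirical formula: C2H2O
Empirical-formula mass = 42.04 g/mol; 126 ÷ 42.04 ≈ 3, so the molecular formula is C6H6O3.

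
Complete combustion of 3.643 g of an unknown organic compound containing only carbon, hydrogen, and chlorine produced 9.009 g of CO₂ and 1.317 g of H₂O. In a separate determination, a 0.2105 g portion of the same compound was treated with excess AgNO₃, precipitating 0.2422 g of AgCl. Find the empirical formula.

mol C = 9.009 g CO₂ ÷ 44.009 g/mol = 0.20471 mol
mol H = 2 × 1.317 g H₂O ÷ 18.015 g/mol = 0.14621 mol
From the AgCl data: mol Cl per gram of compound = (0.2422 ÷ 143.318) ÷ 0.2105 = 0.0080283 mol/g, so in the 3.643 g combustion sample mol Cl = 0.029247 mol
Divide by the smallest (0.029247 mol): C 6.999, H 4.999, Cl 1.000

C7H5Cl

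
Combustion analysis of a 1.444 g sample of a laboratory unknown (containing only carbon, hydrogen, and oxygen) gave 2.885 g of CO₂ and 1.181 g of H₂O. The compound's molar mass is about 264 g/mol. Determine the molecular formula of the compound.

C12H24O6

mol C = 2.885 g CO₂ ÷ 44.009 g/mol = 0.065555 mol
mol H = 2 × 1.181 g H₂O ÷ 18.015 g/mol = 0.13111 mol
mass O = 1.444 − (0.78738 + 0.13216) = 0.52446 g → mol O = 0.52446 ÷ 15.999 = 0.032781 mol
Divide by the smallest (0.032781 mol): C 2.000, H 4.000, O 1.000
Empirical formula: C2H4O
Empirical-formula mass = 44.05 g/mol; 264 ÷ 44.05 ≈ 6, so the molecular formula is C12H24O6.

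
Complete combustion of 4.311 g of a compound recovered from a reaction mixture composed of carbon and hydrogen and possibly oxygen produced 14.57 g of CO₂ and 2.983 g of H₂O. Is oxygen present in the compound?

no

mol C = 14.57 g CO₂ ÷ 44.009 g/mol = 0.33107 mol
mol H = 2 × 2.983 g H₂O ÷ 18.015 g/mol = 0.33117 mol
C and H together account for 4.3103 g — essentially the entire 4.311 g sample — so the compound contains no oxygen.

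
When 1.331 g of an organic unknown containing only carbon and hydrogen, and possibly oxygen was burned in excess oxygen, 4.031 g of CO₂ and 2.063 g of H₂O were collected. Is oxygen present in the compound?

no

mol C = 4.031 g CO₂ ÷ 44.009 g/mol = 0.091595 mol
mol H = 2 × 2.063 g H₂O ÷ 18.015 g/mol = 0.22903 mol
C and H together account for 1.3310 g — essentially the entire 1.331 g sample — so the compound contains no oxygen.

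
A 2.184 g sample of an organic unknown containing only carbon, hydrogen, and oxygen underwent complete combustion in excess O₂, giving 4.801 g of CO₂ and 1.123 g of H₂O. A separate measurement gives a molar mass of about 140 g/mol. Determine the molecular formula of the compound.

C7H8O3

mol C = 4.801 g CO₂ ÷ 44.009 g/mol = 0.10909 mol
mol H = 2 × 1.123 g H₂O ÷ 18.015 g/mol = 0.12467 mol
mass O = 2.184 − (1.3103 + 0.12567) = 0.74803 g → mol O = 0.74803 ÷ 15.999 = 0.046755 mol
Divide by the smallest (0.046755 mol): C 2.333, H 2.667, O 1.000
Multiplying each by 3 gives whole numbers: C 7.00, H 8.00, O 3.00
Empirical formula: C7H8O3
Empirical-formula mass = 140.14 g/mol; 140 ÷ 140.14 ≈ 1, so the molecular formula is C7H8O3.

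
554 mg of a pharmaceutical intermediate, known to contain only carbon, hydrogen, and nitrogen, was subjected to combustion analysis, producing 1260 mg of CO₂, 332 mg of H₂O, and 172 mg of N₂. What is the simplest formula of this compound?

C7H9N3

mol C = 1.26 g CO₂ ÷ 44.009 g/mol = 0.02863 mol
mol H = 2 × 0.332 g H₂O ÷ 18.015 g/mol = 0.03686 mol
mol N = 2 × 0.172 g N₂ ÷ 28.014 g/mol = 0.01228 mol
Divide by the smallest (0.01228 mol): C 2.332, H 3.002, N 1.000
Multiplying each by 3 gives whole numbers: C 6.99, H 9.00, N 3.00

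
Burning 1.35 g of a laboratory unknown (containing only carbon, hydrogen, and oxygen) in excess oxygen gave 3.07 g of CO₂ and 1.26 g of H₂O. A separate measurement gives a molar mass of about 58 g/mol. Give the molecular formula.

C3H6O

mol C = 3.07 g CO₂ ÷ 44.009 g/mol = 0.06976 mol
mol H = 2 × 1.26 g H₂O ÷ 18.015 g/mol = 0.1399 mol
mass O = 1.35 − (0.8379 + 0.1410) = 0.3711 g → mol O = 0.3711 ÷ 15.999 = 0.02320 mol
Divide by the smallest (0.02320 mol): C 3.007, H 6.030, O 1.000
Empirical formula: C3H6O
Empirical-formula mass = 58.08 g/mol; 58 ÷ 58.08 ≈ 1, so the molecular formula is C3H6O.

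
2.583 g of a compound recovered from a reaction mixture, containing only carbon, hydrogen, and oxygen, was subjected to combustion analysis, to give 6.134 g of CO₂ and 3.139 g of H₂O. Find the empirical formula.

mol C = 6.134 g CO₂ ÷ 44.009 g/mol = 0.13938 mol
mol H = 2 × 3.139 g H₂O ÷ 18.015 g/mol = 0.34849 mol
mass O = 2.583 − (1.6741 + 0.35128) = 0.55762 g → mol O = 0.55762 ÷ 15.999 = 0.034854 mol
Divide by the smallest (0.034854 mol): C 3.999, H 9.999, O 1.000

C4H10O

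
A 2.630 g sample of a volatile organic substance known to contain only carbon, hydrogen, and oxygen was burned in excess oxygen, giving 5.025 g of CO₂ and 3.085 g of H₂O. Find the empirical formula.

C2H6O

mol C = 5.025 g CO₂ ÷ 44.009 g/mol = 0.11418 mol
mol H = 2 × 3.085 g H₂O ÷ 18.015 g/mol = 0.34249 mol
mass O = 2.630 − (1.3714 + 0.34523) = 0.91334 g → mol O = 0.91334 ÷ 15.999 = 0.057087 mol
Divide by the smallest (0.057087 mol): C 2.000, H 5.999, O 1.000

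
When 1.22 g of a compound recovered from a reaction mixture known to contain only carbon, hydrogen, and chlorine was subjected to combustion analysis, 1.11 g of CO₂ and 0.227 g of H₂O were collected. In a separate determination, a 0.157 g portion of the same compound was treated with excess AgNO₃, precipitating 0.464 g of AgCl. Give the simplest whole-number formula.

CHCl

mol C = 1.11 g CO₂ ÷ 44.009 g/mol = 0.02522 mol
mol H = 2 × 0.227 g H₂O ÷ 18.015 g/mol = 0.02520 mol
From the AgCl data: mol Cl per gram of compound = (0.464 ÷ 143.318) ÷ 0.157 = 0.02062 mol/g, so in the 1.22 g combustion sample mol Cl = 0.02516 mol
Divide by the smallest (0.02516 mol): C 1.003, H 1.002, Cl 1.000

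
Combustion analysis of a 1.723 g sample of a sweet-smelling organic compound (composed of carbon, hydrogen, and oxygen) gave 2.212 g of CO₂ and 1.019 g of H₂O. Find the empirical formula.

mol C = 2.212 g CO₂ ÷ 44.009 g/mol = 0.050262 mol
mol H = 2 × 1.019 g H₂O ÷ 18.015 g/mol = 0.11313 mol
mass O = 1.723 − (0.60370 + 0.11403) = 1.0053 g → mol O = 1.0053 ÷ 15.999 = 0.062833 mol
Divide by the smallest (0.050262 mol): C 1.000, H 2.251, O 1.250
Multiplying each by 4 gives whole numbers: C 4.00, H 9.00, O 5.00

C4H9O5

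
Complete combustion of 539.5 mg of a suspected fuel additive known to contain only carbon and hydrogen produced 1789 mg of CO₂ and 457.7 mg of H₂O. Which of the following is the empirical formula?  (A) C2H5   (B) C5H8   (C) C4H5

mol C = 1.789 g CO₂ ÷ 44.009 g/mol = 0.040651 mol
mol H = 2 × 0.4577 g H₂O ÷ 18.015 g/mol = 0.050813 mol
Divide by the smallest (0.040651 mol): C 1.000, H 1.250
Multiplying each by 4 gives whole numbers: C 4.00, H 5.00

(C) C4H5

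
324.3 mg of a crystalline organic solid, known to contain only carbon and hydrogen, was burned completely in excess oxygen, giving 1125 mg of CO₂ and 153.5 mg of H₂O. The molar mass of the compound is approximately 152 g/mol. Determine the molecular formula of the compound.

mol C = 1.125 g CO₂ ÷ 44.009 g/mol = 0.025563 mol
mol H = 2 × 0.1535 g H₂O ÷ 18.015 g/mol = 0.017041 mol
Divide by the smallest (0.017041 mol): C 1.500, H 1.000
Multiplying each by 2 gives whole numbers: C 3.00, H 2.00
Empirical formula: C3H2
Empirical-formula mass = 38.05 g/mol; 152 ÷ 38.05 ≈ 4, so the molecular formula is C12H8.

C12H8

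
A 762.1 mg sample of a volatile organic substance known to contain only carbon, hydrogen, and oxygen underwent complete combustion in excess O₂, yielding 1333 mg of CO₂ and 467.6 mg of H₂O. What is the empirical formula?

mol C = 1.333 g CO₂ ÷ 44.009 g/mol = 0.030289 mol
mol H = 2 × 0.4676 g H₂O ÷ 18.015 g/mol = 0.051912 mol
mass O = 0.7621 − (0.36380 + 0.052328) = 0.34597 g → mol O = 0.34597 ÷ 15.999 = 0.021624 mol
Divide by the smallest (0.021624 mol): C 1.401, H 2.401, O 1.000
Multiplying each by 5 gives whole numbers: C 7.00, H 12.00, O 5.00

C7H12O5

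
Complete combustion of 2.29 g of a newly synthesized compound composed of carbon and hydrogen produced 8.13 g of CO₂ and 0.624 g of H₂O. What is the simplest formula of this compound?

C8H3

mol C = 8.13 g CO₂ ÷ 44.009 g/mol = 0.1847 mol
mol H = 2 × 0.624 g H₂O ÷ 18.015 g/mol = 0.06928 mol
Divide by the smallest (0.06928 mol): C 2.667, H 1.000
Multiplying each by 3 gives whole numbers: C 8.00, H 3.00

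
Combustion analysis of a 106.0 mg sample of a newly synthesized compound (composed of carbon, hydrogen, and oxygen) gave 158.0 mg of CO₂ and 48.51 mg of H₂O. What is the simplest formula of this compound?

mol C = 0.1580 g CO₂ ÷ 44.009 g/mol = 0.0035902 mol
mol H = 2 × 0.04851 g H₂O ÷ 18.015 g/mol = 0.0053855 mol
mass O = 0.1060 − (0.043122 + 0.0054286) = 0.057450 g → mol O = 0.057450 ÷ 15.999 = 0.0035908 mol
Divide by the smallest (0.0035902 mol): C 1.000, H 1.500, O 1.000
Multiplying each by 2 gives whole numbers: C 2.00, H 3.00, O 2.00

C2H3O2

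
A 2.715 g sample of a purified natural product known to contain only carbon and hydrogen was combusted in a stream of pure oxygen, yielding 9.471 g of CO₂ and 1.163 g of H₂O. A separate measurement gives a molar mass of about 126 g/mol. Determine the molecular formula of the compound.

C10H6

mol C = 9.471 g CO₂ ÷ 44.009 g/mol = 0.21521 mol
mol H = 2 × 1.163 g H₂O ÷ 18.015 g/mol = 0.12911 mol
Divide by the smallest (0.12911 mol): C 1.667, H 1.000
Multiplying each by 3 gives whole numbers: C 5.00, H 3.00
Empirical formula: C5H3
Empirical-formula mass = 63.08 g/mol; 126 ÷ 63.08 ≈ 2, so the molecular formula is C10H6.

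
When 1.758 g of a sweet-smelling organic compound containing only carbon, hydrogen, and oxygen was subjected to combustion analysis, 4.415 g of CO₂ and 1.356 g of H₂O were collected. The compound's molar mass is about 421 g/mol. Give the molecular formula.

mol C = 4.415 g CO₂ ÷ 44.009 g/mol = 0.10032 mol
mol H = 2 × 1.356 g H₂O ÷ 18.015 g/mol = 0.15054 mol
mass O = 1.758 − (1.2049 + 0.15175) = 0.40131 g → mol O = 0.40131 ÷ 15.999 = 0.025083 mol
Divide by the smallest (0.025083 mol): C 4.000, H 6.002, O 1.000
Empirical formula: C4H6O
Empirical-formula mass = 70.09 g/mol; 421 ÷ 70.09 ≈ 6, so the molecular formula is C24H36O6.

C24H36O6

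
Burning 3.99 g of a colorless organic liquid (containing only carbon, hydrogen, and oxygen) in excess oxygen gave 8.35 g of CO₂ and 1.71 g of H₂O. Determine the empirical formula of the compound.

C2H2O

mol C = 8.35 g CO₂ ÷ 44.009 g/mol = 0.1897 mol
mol H = 2 × 1.71 g H₂O ÷ 18.015 g/mol = 0.1898 mol
mass O = 3.99 − (2.279 + 0.1914) = 1.520 g → mol O = 1.520 ÷ 15.999 = 0.09499 mol
Divide by the smallest (0.09499 mol): C 1.997, H 1.999, O 1.000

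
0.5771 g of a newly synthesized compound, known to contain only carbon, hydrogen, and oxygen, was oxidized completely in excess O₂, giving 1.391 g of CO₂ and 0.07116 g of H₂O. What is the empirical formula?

mol C = 1.391 g CO₂ ÷ 44.009 g/mol = 0.031607 mol
mol H = 2 × 0.07116 g H₂O ÷ 18.015 g/mol = 0.0079001 mol
mass O = 0.5771 − (0.37963 + 0.0079633) = 0.18950 g → mol O = 0.18950 ÷ 15.999 = 0.011845 mol
Divide by the smallest (0.0079001 mol): C 4.001, H 1.000, O 1.499
Multiplying each by 2 gives whole numbers: C 8.00, H 2.00, O 3.00

C8H2O3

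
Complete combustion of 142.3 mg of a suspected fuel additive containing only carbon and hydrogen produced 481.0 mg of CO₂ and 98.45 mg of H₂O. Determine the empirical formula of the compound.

mol C = 0.4810 g CO₂ ÷ 44.009 g/mol = 0.010930 mol
mol H = 2 × 0.09845 g H₂O ÷ 18.015 g/mol = 0.010930 mol
Divide by the smallest (0.010930 mol): C 1.000, H 1.000

CH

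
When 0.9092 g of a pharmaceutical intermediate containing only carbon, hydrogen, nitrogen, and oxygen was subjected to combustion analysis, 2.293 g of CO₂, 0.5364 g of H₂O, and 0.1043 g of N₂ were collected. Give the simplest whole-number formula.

C7H8NO

mol C = 2.293 g CO₂ ÷ 44.009 g/mol = 0.052103 mol
mol H = 2 × 0.5364 g H₂O ÷ 18.015 g/mol = 0.059550 mol
mol N = 2 × 0.1043 g N₂ ÷ 28.014 g/mol = 0.0074463 mol
mass O = 0.9092 − (0.62581 + 0.060027 + 0.10430) = 0.11906 g → mol O = 0.11906 ÷ 15.999 = 0.0074420 mol
Divide by the smallest (0.0074420 mol): C 7.001, H 8.002, N 1.001, O 1.000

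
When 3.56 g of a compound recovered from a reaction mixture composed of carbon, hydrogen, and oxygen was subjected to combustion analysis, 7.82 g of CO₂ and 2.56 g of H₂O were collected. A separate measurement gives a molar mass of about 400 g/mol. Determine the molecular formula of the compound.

mol C = 7.82 g CO₂ ÷ 44.009 g/mol = 0.1777 mol
mol H = 2 × 2.56 g H₂O ÷ 18.015 g/mol = 0.2842 mol
mass O = 3.56 − (2.134 + 0.2865) = 1.139 g → mol O = 1.139 ÷ 15.999 = 0.07121 mol
Divide by the smallest (0.07121 mol): C 2.495, H 3.991, O 1.000
Multiplying each by 2 gives whole numbers: C 4.99, H 7.98, O 2.00
Empirical formula: C5H8O2
Empirical-formula mass = 100.12 g/mol; 400 ÷ 100.12 ≈ 4, so the molecular formula is C20H32O8.

C20H32O8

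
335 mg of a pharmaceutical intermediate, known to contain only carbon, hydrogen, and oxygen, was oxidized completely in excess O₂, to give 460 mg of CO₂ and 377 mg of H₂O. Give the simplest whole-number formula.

CH4O

mol C = 0.460 g CO₂ ÷ 44.009 g/mol = 0.01045 mol
mol H = 2 × 0.377 g H₂O ÷ 18.015 g/mol = 0.04185 mol
mass O = 0.335 − (0.1255 + 0.04219) = 0.1673 g → mol O = 0.1673 ÷ 15.999 = 0.01045 mol
Divide by the smallest (0.01045 mol): C 1.000, H 4.004, O 1.000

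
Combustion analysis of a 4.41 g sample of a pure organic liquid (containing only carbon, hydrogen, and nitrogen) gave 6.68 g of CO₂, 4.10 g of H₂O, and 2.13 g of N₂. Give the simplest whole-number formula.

mol C = 6.68 g CO₂ ÷ 44.009 g/mol = 0.1518 mol
mol H = 2 × 4.10 g H₂O ÷ 18.015 g/mol = 0.4552 mol
mol N = 2 × 2.13 g N₂ ÷ 28.014 g/mol = 0.1521 mol
Divide by the smallest (0.1518 mol): C 1.000, H 2.999, N 1.002

CH3N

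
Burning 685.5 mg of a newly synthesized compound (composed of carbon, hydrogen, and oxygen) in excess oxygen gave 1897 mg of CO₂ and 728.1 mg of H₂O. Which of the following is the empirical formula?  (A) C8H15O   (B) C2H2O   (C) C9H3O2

(A) C8H15O

mol C = 1.897 g CO₂ ÷ 44.009 g/mol = 0.043105 mol
mol H = 2 × 0.7281 g H₂O ÷ 18.015 g/mol = 0.080833 mol
mass O = 0.6855 − (0.51773 + 0.081479) = 0.086289 g → mol O = 0.086289 ÷ 15.999 = 0.0053934 mol
Divide by the smallest (0.0053934 mol): C 7.992, H 14.987, O 1.000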